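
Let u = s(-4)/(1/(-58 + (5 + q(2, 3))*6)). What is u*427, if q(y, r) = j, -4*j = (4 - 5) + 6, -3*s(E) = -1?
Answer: -30317/6 ≈ -5052.8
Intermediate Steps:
s(E) = 1/3 (s(E) = -1/3*(-1) = 1/3)
j = -5/4 (j = -((4 - 5) + 6)/4 = -(-1 + 6)/4 = -1/4*5 = -5/4 ≈ -1.2500)
q(y, r) = -5/4
u = -71/6 (u = 1/(3*(1/(-58 + (5 - 5/4)*6))) = 1/(3*(1/(-58 + (15/4)*6))) = 1/(3*(1/(-58 + 45/2))) = 1/(3*(1/(-71/2))) = 1/(3*(-2/71)) = (1/3)*(-71/2) = -71/6 ≈ -11.833)
u*427 = -71/6*427 = -30317/6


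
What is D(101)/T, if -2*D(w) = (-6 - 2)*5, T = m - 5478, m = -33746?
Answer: -5/9806 ≈ -0.00050989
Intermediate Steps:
T = -39224 (T = -33746 - 5478 = -39224)
D(w) = 20 (D(w) = -(-6 - 2)*5/2 = -(-4)*5 = -½*(-40) = 20)
D(101)/T = 20/(-39224) = 20*(-1/39224) = -5/9806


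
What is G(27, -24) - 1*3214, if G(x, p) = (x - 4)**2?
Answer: -2685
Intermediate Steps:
G(x, p) = (-4 + x)**2
G(27, -24) - 1*3214 = (-4 + 27)**2 - 1*3214 = 23**2 - 3214 = 529 - 3214 = -2685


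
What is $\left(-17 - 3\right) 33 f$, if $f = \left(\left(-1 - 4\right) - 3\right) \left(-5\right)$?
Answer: $-26400$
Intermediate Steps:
$f = 40$ ($f = \left(-5 - 3\right) \left(-5\right) = \left(-8\right) \left(-5\right) = 40$)
$\left(-17 - 3\right) 33 f = \left(-17 - 3\right) 33 \cdot 40 = \left(-20\right) 33 \cdot 40 = \left(-660\right) 40 = -26400$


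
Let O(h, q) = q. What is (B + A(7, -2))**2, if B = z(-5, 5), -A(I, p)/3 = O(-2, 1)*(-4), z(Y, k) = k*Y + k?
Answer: 64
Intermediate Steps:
z(Y, k) = k + Y*k (z(Y, k) = Y*k + k = k + Y*k)
A(I, p) = 12 (A(I, p) = -3*(-4) = 12)
B = -20 (B = 5*(1 - 5) = 5*(-4) = -20)
(B + A(7, -2))**2 = (-20 + 12)**2 = (-8)**2 = 64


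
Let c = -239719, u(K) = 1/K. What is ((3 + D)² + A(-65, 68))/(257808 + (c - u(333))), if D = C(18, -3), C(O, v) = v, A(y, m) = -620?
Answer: -51615/1505909 ≈ -0.034275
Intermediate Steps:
D = -3
((3 + D)² + A(-65, 68))/(257808 + (c - u(333))) = ((3 - 3)² - 620)/(257808 + (-239719 - 1/333)) = (0² - 620)/(257808 + (-239719 - 1*1/333)) = (0 - 620)/(257808 + (-239719 - 1/333)) = -620/(257808 - 79826428/333) = -620/6023636/333 = -620*333/6023636 = -51615/1505909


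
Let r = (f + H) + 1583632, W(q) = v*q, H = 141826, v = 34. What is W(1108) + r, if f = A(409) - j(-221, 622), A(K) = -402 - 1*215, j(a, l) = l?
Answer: 1761891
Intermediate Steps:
W(q) = 34*q
A(K) = -617 (A(K) = -402 - 215 = -617)
f = -1239 (f = -617 - 1*622 = -617 - 622 = -1239)
r = 1724219 (r = (-1239 + 141826) + 1583632 = 140587 + 1583632 = 1724219)
W(1108) + r = 34*1108 + 1724219 = 37672 + 1724219 = 1761891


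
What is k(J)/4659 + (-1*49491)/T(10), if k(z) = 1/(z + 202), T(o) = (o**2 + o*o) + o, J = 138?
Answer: -522644755/2217684 ≈ -235.67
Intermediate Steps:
T(o) = o + 2*o**2 (T(o) = (o**2 + o**2) + o = 2*o**2 + o = o + 2*o**2)
k(z) = 1/(202 + z)
k(J)/4659 + (-1*49491)/T(10) = 1/((202 + 138)*4659) + (-1*49491)/((10*(1 + 2*10))) = (1/4659)/340 - 49491*1/(10*(1 + 20)) = (1/340)*(1/4659) - 49491/(10*21) = 1/1584060 - 49491/210 = 1/1584060 - 49491*1/210 = 1/1584060 - 16497/70 = -522644755/2217684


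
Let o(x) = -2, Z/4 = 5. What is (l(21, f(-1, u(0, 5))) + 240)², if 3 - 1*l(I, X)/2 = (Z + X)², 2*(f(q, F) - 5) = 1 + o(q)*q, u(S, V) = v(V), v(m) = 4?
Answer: 5368489/4 ≈ 1.3421e+6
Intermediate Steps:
Z = 20 (Z = 4*5 = 20)
u(S, V) = 4
f(q, F) = 11/2 - q (f(q, F) = 5 + (1 - 2*q)/2 = 5 + (½ - q) = 11/2 - q)
l(I, X) = 6 - 2*(20 + X)²
(l(21, f(-1, u(0, 5))) + 240)² = ((6 - 2*(20 + (11/2 - 1*(-1)))²) + 240)² = ((6 - 2*(20 + (11/2 + 1))²) + 240)² = ((6 - 2*(20 + 13/2)²) + 240)² = ((6 - 2*(53/2)²) + 240)² = ((6 - 2*2809/4) + 240)² = ((6 - 2809/2) + 240)² = (-2797/2 + 240)² = (-2317/2)² = 5368489/4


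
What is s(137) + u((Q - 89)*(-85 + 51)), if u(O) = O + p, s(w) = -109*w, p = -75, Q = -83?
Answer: -9160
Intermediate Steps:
u(O) = -75 + O (u(O) = O - 75 = -75 + O)
s(137) + u((Q - 89)*(-85 + 51)) = -109*137 + (-75 + (-83 - 89)*(-85 + 51)) = -14933 + (-75 - 172*(-34)) = -14933 + (-75 + 5848) = -14933 + 5773 = -9160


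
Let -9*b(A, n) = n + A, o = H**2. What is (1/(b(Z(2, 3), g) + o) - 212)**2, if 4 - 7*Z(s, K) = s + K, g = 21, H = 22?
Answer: 41387207357521/920879716 ≈ 44943.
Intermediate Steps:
Z(s, K) = 4/7 - K/7 - s/7 (Z(s, K) = 4/7 - (s + K)/7 = 4/7 - (K + s)/7 = 4/7 + (-K/7 - s/7) = 4/7 - K/7 - s/7)
o = 484 (o = 22**2 = 484)
b(A, n) = -A/9 - n/9 (b(A, n) = -(n + A)/9 = -(A + n)/9 = -A/9 - n/9)
(1/(b(Z(2, 3), g) + o) - 212)**2 = (1/((-(4/7 - 1/7*3 - 1/7*2)/9 - 1/9*21) + 484) - 212)**2 = (1/((-(4/7 - 3/7 - 2/7)/9 - 7/3) + 484) - 212)**2 = (1/((-1/9*(-1/7) - 7/3) + 484) - 212)**2 = (1/((1/63 - 7/3) + 484) - 212)**2 = (1/(-146/63 + 484) - 212)**2 = (1/(30346/63) - 212)**2 = (63/30346 - 212)**2 = (-6433289/30346)**2 = 41387207357521/920879716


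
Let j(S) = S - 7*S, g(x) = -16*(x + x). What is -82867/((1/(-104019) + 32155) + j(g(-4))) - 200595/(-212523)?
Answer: -392327358933313/231284838740032 ≈ -1.6963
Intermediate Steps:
g(x) = -32*x
j(S) = -6*S
-82867/((1/(-104019) + 32155) + j(g(-4))) - 200595/(-212523) = -82867/((1/(-104019) + 32155) - (-192)*(-4)) - 200595/(-212523) = -82867/((-1/104019 + 32155) - 6*128) - 200595*(-1/212523) = -82867/(3344730944/104019 - 768) + 66865/70841 = -82867/3264844352/104019 + 66865/70841 = -82867*104019/3264844352 + 66865/70841 = -8619742473/3264844352 + 66865/70841 = -392327358933313/231284838740032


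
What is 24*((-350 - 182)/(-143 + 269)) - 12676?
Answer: -38332/3 ≈ -12777.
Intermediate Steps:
24*((-350 - 182)/(-143 + 269)) - 12676 = 24*(-532/126) - 12676 = 24*(-532*1/126) - 12676 = 24*(-38/9) - 12676 = -304/3 - 12676 = -38332/3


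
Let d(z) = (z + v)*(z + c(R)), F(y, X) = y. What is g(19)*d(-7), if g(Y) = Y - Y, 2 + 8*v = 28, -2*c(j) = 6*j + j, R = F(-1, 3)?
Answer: 0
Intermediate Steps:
R = -1
c(j) = -7*j/2 (c(j) = -(6*j + j)/2 = -7*j/2)
v = 13/4 (v = -¼ + (⅛)*28 = -¼ + 7/2 = 13/4 ≈ 3.2500)
g(Y) = 0
d(z) = (7/2 + z)*(13/4 + z) (d(z) = (z + 13/4)*(z - 7/2*(-1)) = (13/4 + z)*(z + 7/2) = (13/4 + z)*(7/2 + z) = (7/2 + z)*(13/4 + z))
g(19)*d(-7) = 0*(91/8 + (-7)² + (27/4)*(-7)) = 0*(91/8 + 49 - 189/4) = 0*(105/8) = 0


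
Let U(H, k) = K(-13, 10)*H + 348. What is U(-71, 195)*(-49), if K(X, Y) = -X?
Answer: 28175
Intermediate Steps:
U(H, k) = 348 + 13*H (U(H, k) = (-1*(-13))*H + 348 = 13*H + 348 = 348 + 13*H)
U(-71, 195)*(-49) = (348 + 13*(-71))*(-49) = (348 - 923)*(-49) = -575*(-49) = 28175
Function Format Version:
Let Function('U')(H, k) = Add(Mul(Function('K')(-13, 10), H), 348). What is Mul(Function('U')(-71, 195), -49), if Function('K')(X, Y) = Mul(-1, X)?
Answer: 28175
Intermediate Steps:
Function('U')(H, k) = Add(348, Mul(13, H)) (Function('U')(H, k) = Add(Mul(Mul(-1, -13), H), 348) = Add(Mul(13, H), 348) = Add(348, Mul(13, H)))
Mul(Function('U')(-71, 195), -49) = Mul(Add(348, Mul(13, -71)), -49) = Mul(Add(348, -923), -49) = Mul(-575, -49) = 28175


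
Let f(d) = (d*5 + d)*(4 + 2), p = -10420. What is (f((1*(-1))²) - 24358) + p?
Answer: -34742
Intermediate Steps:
f(d) = 36*d (f(d) = (5*d + d)*6 = (6*d)*6 = 36*d)
(f((1*(-1))²) - 24358) + p = (36*(1*(-1))² - 24358) - 10420 = (36*(-1)² - 24358) - 10420 = (36*1 - 24358) - 10420 = (36 - 24358) - 10420 = -24322 - 10420 = -34742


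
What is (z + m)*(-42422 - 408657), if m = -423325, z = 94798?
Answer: 148191630633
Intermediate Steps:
(z + m)*(-42422 - 408657) = (94798 - 423325)*(-42422 - 408657) = -328527*(-451079) = 148191630633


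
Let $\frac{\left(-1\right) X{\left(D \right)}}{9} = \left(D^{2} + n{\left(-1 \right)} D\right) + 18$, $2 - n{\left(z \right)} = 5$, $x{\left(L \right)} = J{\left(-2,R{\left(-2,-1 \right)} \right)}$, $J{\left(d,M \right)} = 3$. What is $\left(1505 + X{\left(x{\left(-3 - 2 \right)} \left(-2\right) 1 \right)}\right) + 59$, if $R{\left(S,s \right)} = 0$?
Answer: $916$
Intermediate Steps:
$x{\left(L \right)} = 3$
$n{\left(z \right)} = -3$ ($n{\left(z \right)} = 2 - 5 = -3$)
$X{\left(D \right)} = -162 - 9 D^{2} + 27 D$ ($X{\left(D \right)} = - 9 \left(\left(D^{2} - 3 D\right) + 18\right) = - 9 \left(18 + D^{2} - 3 D\right) = -162 - 9 D^{2} + 27 D$)
$\left(1505 + X{\left(x{\left(-3 - 2 \right)} \left(-2\right) 1 \right)}\right) + 59 = \left(1505 - \left(162 + 324 - 27 \cdot 3 \left(-2\right) 1\right)\right) + 59 = \left(1505 - \left(162 + 324 - \left(-162\right) 1\right)\right) + 59 = \left(1505 - \left(324 + 324\right)\right) + 59 = \left(1505 - 648\right) + 59 = 857 + 59 = 916$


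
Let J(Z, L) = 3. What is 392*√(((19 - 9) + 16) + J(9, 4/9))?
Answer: 392*√29 ≈ 2111.0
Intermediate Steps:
392*√(((19 - 9) + 16) + J(9, 4/9)) = 392*√(((19 - 9) + 16) + 3) = 392*√((10 + 16) + 3) = 392*√(26 + 3) = 392*√29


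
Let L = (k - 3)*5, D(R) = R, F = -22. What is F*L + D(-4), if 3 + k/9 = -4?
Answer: 7256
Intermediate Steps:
k = -63 (k = -27 + 9*(-4) = -27 - 36 = -63)
L = -330 (L = (-63 - 3)*5 = -66*5 = -330)
F*L + D(-4) = -22*(-330) - 4 = 7260 - 4 = 7256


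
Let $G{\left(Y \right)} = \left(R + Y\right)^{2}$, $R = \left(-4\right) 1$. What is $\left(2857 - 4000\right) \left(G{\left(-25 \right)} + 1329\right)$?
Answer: $-2480310$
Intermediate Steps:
$R = -4$
$G{\left(Y \right)} = \left(-4 + Y\right)^{2}$
$\left(2857 - 4000\right) \left(G{\left(-25 \right)} + 1329\right) = \left(2857 - 4000\right) \left(\left(-4 - 25\right)^{2} + 1329\right) = - 1143 \left(\left(-29\right)^{2} + 1329\right) = - 1143 \left(841 + 1329\right) = \left(-1143\right) 2170 = -2480310$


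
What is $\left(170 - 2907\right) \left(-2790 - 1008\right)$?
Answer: $10395126$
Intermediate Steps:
$\left(170 - 2907\right) \left(-2790 - 1008\right) = - 2737 \left(-2790 - 1008\right) = \left(-2737\right) \left(-3798\right) = 10395126$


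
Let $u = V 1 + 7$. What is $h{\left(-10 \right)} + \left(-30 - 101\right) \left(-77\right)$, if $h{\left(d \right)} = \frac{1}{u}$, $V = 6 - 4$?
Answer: $\frac{90784}{9} \approx 10087.0$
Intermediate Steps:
$V = 2$
$u = 9$ ($u = 2 \cdot 1 + 7 = 2 + 7 = 9$)
$h{\left(d \right)} = \frac{1}{9}$
$h{\left(-10 \right)} + \left(-30 - 101\right) \left(-77\right) = \frac{1}{9} + \left(-30 - 101\right) \left(-77\right) = \frac{1}{9} - -10087 = \frac{1}{9} + 10087 = \frac{90784}{9}$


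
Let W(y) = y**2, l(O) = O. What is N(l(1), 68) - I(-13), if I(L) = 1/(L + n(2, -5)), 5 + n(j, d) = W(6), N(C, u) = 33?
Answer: 593/18 ≈ 32.944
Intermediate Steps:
n(j, d) = 31 (n(j, d) = -5 + 6**2 = -5 + 36 = 31)
I(L) = 1/(31 + L) (I(L) = 1/(L + 31) = 1/(31 + L))
N(l(1), 68) - I(-13) = 33 - 1/(31 - 13) = 33 - 1/18 = 593/18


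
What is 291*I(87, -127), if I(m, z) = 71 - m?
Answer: -4656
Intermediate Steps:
291*I(87, -127) = 291*(71 - 1*87) = 291*(71 - 87) = 291*(-16) = -4656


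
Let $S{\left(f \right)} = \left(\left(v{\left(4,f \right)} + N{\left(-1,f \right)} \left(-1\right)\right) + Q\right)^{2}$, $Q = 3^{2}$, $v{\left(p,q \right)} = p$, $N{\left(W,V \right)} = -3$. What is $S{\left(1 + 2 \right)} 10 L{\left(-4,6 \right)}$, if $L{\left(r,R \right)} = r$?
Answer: $-10240$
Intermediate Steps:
$Q = 9$
$S{\left(f \right)} = 256$ ($S{\left(f \right)} = \left(\left(4 - -3\right) + 9\right)^{2} = \left(\left(4 + 3\right) + 9\right)^{2} = \left(7 + 9\right)^{2} = 16^{2} = 256$)
$S{\left(1 + 2 \right)} 10 L{\left(-4,6 \right)} = 256 \cdot 10 \left(-4\right) = 2560 \left(-4\right) = -10240$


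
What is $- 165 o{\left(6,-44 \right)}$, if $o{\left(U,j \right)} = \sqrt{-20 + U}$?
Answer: $- 165 i \sqrt{14} \approx - 617.37 i$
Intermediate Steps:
$- 165 o{\left(6,-44 \right)} = - 165 \sqrt{-20 + 6} = - 165 \sqrt{-14} = - 165 i \sqrt{14}$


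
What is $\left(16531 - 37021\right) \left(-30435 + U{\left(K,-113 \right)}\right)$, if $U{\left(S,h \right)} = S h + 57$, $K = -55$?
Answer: $495099870$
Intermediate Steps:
$U{\left(S,h \right)} = 57 + S h$
$\left(16531 - 37021\right) \left(-30435 + U{\left(K,-113 \right)}\right) = \left(16531 - 37021\right) \left(-30435 + \left(57 - -6215\right)\right) = - 20490 \left(-30435 + \left(57 + 6215\right)\right) = - 20490 \left(-30435 + 6272\right) = \left(-20490\right) \left(-24163\right) = 495099870$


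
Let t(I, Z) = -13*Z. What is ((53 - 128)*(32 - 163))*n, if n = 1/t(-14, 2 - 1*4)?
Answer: 9825/26 ≈ 377.88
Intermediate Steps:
n = 1/26 (n = 1/(-13*(2 - 1*4)) = 1/(-13*(2 - 4)) = 1/(-13*(-2)) = 1/26 ≈ 0.038462)
((53 - 128)*(32 - 163))*n = ((53 - 128)*(32 - 163))*(1/26) = -75*(-131)*(1/26) = 9825*(1/26) = 9825/26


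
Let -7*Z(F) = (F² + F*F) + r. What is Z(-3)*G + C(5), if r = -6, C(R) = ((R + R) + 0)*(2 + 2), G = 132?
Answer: -1304/7 ≈ -186.29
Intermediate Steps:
C(R) = 8*R (C(R) = (2*R + 0)*4 = (2*R)*4 = 8*R)
Z(F) = 6/7 - 2*F²/7 (Z(F) = -((F² + F*F) - 6)/7 = -((F² + F²) - 6)/7 = -(2*F² - 6)/7 = -(-6 + 2*F²)/7 = 6/7 - 2*F²/7)
Z(-3)*G + C(5) = (6/7 - 2/7*(-3)²)*132 + 8*5 = (6/7 - 2/7*9)*132 + 40 = (6/7 - 18/7)*132 + 40 = -12/7*132 + 40 = -1584/7 + 40 = -1304/7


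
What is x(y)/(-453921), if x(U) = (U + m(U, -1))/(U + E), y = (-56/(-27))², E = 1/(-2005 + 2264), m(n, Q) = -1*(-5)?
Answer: -1756279/369016438713 ≈ -4.7593e-6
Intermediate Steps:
m(n, Q) = 5
E = 1/259 ≈ 0.0038610
y = 3136/729 (y = (-56*(-1/27))² = (56/27)² = 3136/729 ≈ 4.3018)
x(U) = (5 + U)/(1/259 + U) (x(U) = (U + 5)/(U + 1/259) = (5 + U)/(1/259 + U))
x(y)/(-453921) = (259*(5 + 3136/729)/(1 + 259*(3136/729)))/(-453921) = (259*(6781/729)/(1 + 812224/729))*(-1/453921) = (259*(6781/729)/(812953/729))*(-1/453921) = (259*(729/812953)*(6781/729))*(-1/453921) = (1756279/812953)*(-1/453921) = -1756279/369016438713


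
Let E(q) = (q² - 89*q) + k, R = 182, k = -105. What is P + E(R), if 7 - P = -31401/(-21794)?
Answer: 366718031/21794 ≈ 16827.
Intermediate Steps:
E(q) = -105 + q² - 89*q (E(q) = (q² - 89*q) - 105 = -105 + q² - 89*q)
P = 121157/21794 (P = 7 - (-31401)/(-21794) = 7 - (-31401)*(-1)/21794 = 7 - 1*31401/21794 = 7 - 31401/21794 = 121157/21794 ≈ 5.5592)
P + E(R) = 121157/21794 + (-105 + 182² - 89*182) = 121157/21794 + (-105 + 33124 - 16198) = 121157/21794 + 16821 = 366718031/21794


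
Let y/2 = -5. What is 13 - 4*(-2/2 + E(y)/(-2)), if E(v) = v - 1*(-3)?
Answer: 3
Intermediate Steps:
y = -10 (y = 2*(-5) = -10)
E(v) = 3 + v (E(v) = v + 3 = 3 + v)
13 - 4*(-2/2 + E(y)/(-2)) = 13 - 4*(-2/2 + (3 - 10)/(-2)) = 13 - 4*(-2*½ - 7*(-½)) = 13 - 4*(-1 + 7/2) = 13 - 4*5/2 = 13 - 10 = 3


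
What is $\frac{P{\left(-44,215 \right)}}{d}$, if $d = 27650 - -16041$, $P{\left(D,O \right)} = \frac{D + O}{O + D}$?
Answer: $\frac{1}{43691} \approx 2.2888 \cdot 10^{-5}$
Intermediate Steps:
$P{\left(D,O \right)} = 1$ ($P{\left(D,O \right)} = \frac{D + O}{D + O} = 1$)
$d = 43691$ ($d = 27650 + 16041 = 43691$)
$\frac{P{\left(-44,215 \right)}}{d} = 1 \cdot \frac{1}{43691} = \frac{1}{43691}$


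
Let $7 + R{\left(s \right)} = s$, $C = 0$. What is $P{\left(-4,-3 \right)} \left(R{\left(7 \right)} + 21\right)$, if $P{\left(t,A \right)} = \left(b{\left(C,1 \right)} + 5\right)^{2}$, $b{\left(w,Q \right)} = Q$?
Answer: $756$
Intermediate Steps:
$R{\left(s \right)} = -7 + s$
$P{\left(t,A \right)} = 36$ ($P{\left(t,A \right)} = \left(1 + 5\right)^{2} = 6^{2} = 36$)
$P{\left(-4,-3 \right)} \left(R{\left(7 \right)} + 21\right) = 36 \left(\left(-7 + 7\right) + 21\right) = 36 \left(0 + 21\right) = 36 \cdot 21 = 756$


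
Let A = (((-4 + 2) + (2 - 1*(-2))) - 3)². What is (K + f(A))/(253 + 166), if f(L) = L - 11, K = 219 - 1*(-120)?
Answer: 329/419 ≈ 0.78520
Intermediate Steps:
K = 339 (K = 219 + 120 = 339)
A = 1 (A = ((-2 + (2 + 2)) - 3)² = ((-2 + 4) - 3)² = (2 - 3)² = (-1)² = 1)
f(L) = -11 + L
(K + f(A))/(253 + 166) = (339 + (-11 + 1))/(253 + 166) = (339 - 10)/419 = 329*(1/419) = 329/419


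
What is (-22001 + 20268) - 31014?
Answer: -32747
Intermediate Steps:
(-22001 + 20268) - 31014 = -1733 - 31014 = -32747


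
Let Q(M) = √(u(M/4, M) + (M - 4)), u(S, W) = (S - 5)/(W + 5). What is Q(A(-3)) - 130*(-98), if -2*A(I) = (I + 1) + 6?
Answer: 12740 + I*√282/6 ≈ 12740.0 + 2.7988*I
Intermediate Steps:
A(I) = -7/2 - I/2 (A(I) = -((I + 1) + 6)/2 = -((1 + I) + 6)/2 = -(7 + I)/2 = -7/2 - I/2)
u(S, W) = (-5 + S)/(5 + W)
Q(M) = √(-4 + M + (-5 + M/4)/(5 + M)) (Q(M) = √((-5 + M/4)/(5 + M) + (M - 4)) = √((-5 + M*(¼))/(5 + M) + (-4 + M)) = √((-5 + M/4)/(5 + M) + (-4 + M)) = √(-4 + M + (-5 + M/4)/(5 + M)))
Q(A(-3)) - 130*(-98) = √((-100 + 4*(-7/2 - ½*(-3))² + 5*(-7/2 - ½*(-3)))/(5 + (-7/2 - ½*(-3))))/2 - 130*(-98) = √((-100 + 4*(-7/2 + 3/2)² + 5*(-7/2 + 3/2))/(5 + (-7/2 + 3/2)))/2 + 12740 = √((-100 + 4*(-2)² + 5*(-2))/(5 - 2))/2 + 12740 = √((-100 + 4*4 - 10)/3)/2 + 12740 = √((-100 + 16 - 10)/3)/2 + 12740 = √((⅓)*(-94))/2 + 12740 = √(-94/3)/2 + 12740 = (I*√282/3)/2 + 12740 = I*√282/6 + 12740 = 12740 + I*√282/6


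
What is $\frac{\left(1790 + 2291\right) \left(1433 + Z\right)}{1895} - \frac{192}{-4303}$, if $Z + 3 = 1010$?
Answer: $\frac{8569617752}{1630837} \approx 5254.7$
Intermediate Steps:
$Z = 1007$ ($Z = -3 + 1010 = 1007$)
$\frac{\left(1790 + 2291\right) \left(1433 + Z\right)}{1895} - \frac{192}{-4303} = \frac{\left(1790 + 2291\right) \left(1433 + 1007\right)}{1895} - \frac{192}{-4303} = 4081 \cdot 2440 \cdot \frac{1}{1895} - - \frac{192}{4303} = 9957640 \cdot \frac{1}{1895} + \frac{192}{4303} = \frac{1991528}{379} + \frac{192}{4303} = \frac{8569617752}{1630837}$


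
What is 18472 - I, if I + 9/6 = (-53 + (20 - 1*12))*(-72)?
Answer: 30467/2 ≈ 15234.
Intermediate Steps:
I = 6477/2 (I = -3/2 + (-53 + (20 - 1*12))*(-72) = -3/2 + (-53 + (20 - 12))*(-72) = -3/2 + (-53 + 8)*(-72) = -3/2 - 45*(-72) = -3/2 + 3240 = 6477/2 ≈ 3238.5)
18472 - I = 18472 - 1*6477/2 = 18472 - 6477/2 = 30467/2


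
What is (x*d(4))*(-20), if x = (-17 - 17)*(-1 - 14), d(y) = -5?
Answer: 51000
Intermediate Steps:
x = 510 (x = -34*(-15) = 510)
(x*d(4))*(-20) = (510*(-5))*(-20) = -2550*(-20) = 51000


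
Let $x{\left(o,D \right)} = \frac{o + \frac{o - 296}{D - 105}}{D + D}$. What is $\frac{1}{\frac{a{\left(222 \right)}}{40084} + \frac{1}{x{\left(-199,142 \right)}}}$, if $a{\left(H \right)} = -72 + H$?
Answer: $- \frac{78745018}{105005993} \approx -0.74991$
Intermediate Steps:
$x{\left(o,D \right)} = \frac{o + \frac{-296 + o}{-105 + D}}{2 D}$ ($x{\left(o,D \right)} = \frac{o + \frac{-296 + o}{D + \left(-121 + 16\right)}}{2 D} = \left(o + \frac{-296 + o}{D - 105}\right) \frac{1}{2 D} = \left(o + \frac{-296 + o}{-105 + D}\right) \frac{1}{2 D} = \frac{o + \frac{-296 + o}{-105 + D}}{2 D}$)
$\frac{1}{\frac{a{\left(222 \right)}}{40084} + \frac{1}{x{\left(-199,142 \right)}}} = \frac{1}{\frac{-72 + 222}{40084} + \frac{1}{\frac{1}{2} \cdot \frac{1}{142} \frac{1}{-105 + 142} \left(-296 - -20696 + 142 \left(-199\right)\right)}} = \frac{1}{150 \cdot \frac{1}{40084} + \frac{1}{\frac{1}{2} \cdot \frac{1}{142} \cdot \frac{1}{37} \left(-296 + 20696 - 28258\right)}} = \frac{1}{\frac{75}{20042} + \frac{1}{\frac{1}{2} \cdot \frac{1}{142} \cdot \frac{1}{37} \left(-7858\right)}} = \frac{1}{\frac{75}{20042} + \frac{1}{- \frac{3929}{5254}}} = \frac{1}{\frac{75}{20042} - \frac{5254}{3929}} = \frac{1}{- \frac{105005993}{78745018}} = - \frac{78745018}{105005993}$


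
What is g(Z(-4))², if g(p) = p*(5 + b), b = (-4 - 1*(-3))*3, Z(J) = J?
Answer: 64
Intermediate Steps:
b = -3 (b = (-4 + 3)*3 = -1*3 = -3)
g(p) = 2*p (g(p) = p*(5 - 3) = p*2 = 2*p)
g(Z(-4))² = (2*(-4))² = (-8)² = 64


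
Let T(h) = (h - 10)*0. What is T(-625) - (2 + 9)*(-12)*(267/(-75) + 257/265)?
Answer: -453024/1325 ≈ -341.90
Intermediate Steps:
T(h) = 0 (T(h) = (-10 + h)*0 = 0)
T(-625) - (2 + 9)*(-12)*(267/(-75) + 257/265) = 0 - (2 + 9)*(-12)*(267/(-75) + 257/265) = 0 - 11*(-12)*(267*(-1/75) + 257*(1/265)) = 0 - (-132)*(-89/25 + 257/265) = 0 - (-132)*(-3432)/1325 = 0 - 1*453024/1325 = 0 - 453024/1325 = -453024/1325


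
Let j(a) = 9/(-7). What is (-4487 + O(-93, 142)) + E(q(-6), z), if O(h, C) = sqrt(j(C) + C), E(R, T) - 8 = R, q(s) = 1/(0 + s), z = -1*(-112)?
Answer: -26875/6 + sqrt(6895)/7 ≈ -4467.3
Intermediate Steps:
z = 112
q(s) = 1/s
j(a) = -9/7 (j(a) = 9*(-1/7) = -9/7)
E(R, T) = 8 + R
O(h, C) = sqrt(-9/7 + C)
(-4487 + O(-93, 142)) + E(q(-6), z) = (-4487 + sqrt(-63 + 49*142)/7) + (8 + 1/(-6)) = (-4487 + sqrt(-63 + 6958)/7) + (8 - 1/6) = (-4487 + sqrt(6895)/7) + 47/6 = -26875/6 + sqrt(6895)/7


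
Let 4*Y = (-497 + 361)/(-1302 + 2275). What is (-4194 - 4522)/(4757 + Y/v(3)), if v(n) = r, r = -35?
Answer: -296823380/161999669 ≈ -1.8322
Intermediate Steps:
v(n) = -35
Y = -34/973 (Y = ((-497 + 361)/(-1302 + 2275))/4 = (-136/973)/4 = (-136*1/973)/4 = (¼)*(-136/973) = -34/973 ≈ -0.034943)
(-4194 - 4522)/(4757 + Y/v(3)) = (-4194 - 4522)/(4757 - 34/973/(-35)) = -8716/(4757 - 34/973*(-1/35)) = -8716/(4757 + 34/34055) = -8716/161999669/34055 = -8716*34055/161999669 = -296823380/161999669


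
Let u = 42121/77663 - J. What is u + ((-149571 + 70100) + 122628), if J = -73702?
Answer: 9075662638/77663 ≈ 1.1686e+5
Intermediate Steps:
u = 5723960547/77663 (u = 42121/77663 - 1*(-73702) = 42121*(1/77663) + 73702 = 42121/77663 + 73702 = 5723960547/77663 ≈ 73703.)
u + ((-149571 + 70100) + 122628) = 5723960547/77663 + ((-149571 + 70100) + 122628) = 5723960547/77663 + (-79471 + 122628) = 5723960547/77663 + 43157 = 9075662638/77663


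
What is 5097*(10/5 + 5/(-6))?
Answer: 11893/2 ≈ 5946.5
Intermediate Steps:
5097*(10/5 + 5/(-6)) = 5097*(10*(⅕) + 5*(-⅙)) = 5097*(2 - ⅚) = 5097*(7/6) = 11893/2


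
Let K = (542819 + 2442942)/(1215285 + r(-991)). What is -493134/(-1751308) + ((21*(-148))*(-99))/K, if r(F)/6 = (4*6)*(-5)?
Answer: 19249593295732671/153793738982 ≈ 1.2517e+5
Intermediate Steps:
r(F) = -720 (r(F) = 6*((4*6)*(-5)) = 6*(24*(-5)) = 6*(-120) = -720)
K = 175633/71445 (K = (542819 + 2442942)/(1215285 - 720) = 2985761/1214565 = 2985761*(1/1214565) = 175633/71445 ≈ 2.4583)
-493134/(-1751308) + ((21*(-148))*(-99))/K = -493134/(-1751308) + ((21*(-148))*(-99))/(175633/71445) = -493134*(-1/1751308) - 3108*(-99)*(71445/175633) = 246567/875654 + 307692*(71445/175633) = 246567/875654 + 21983054940/175633 = 19249593295732671/153793738982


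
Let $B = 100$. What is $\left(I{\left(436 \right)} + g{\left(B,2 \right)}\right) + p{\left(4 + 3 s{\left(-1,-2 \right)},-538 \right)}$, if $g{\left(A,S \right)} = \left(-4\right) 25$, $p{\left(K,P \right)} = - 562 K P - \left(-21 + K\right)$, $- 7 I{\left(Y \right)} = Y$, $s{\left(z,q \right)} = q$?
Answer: $- \frac{4233959}{7} \approx -6.0485 \cdot 10^{5}$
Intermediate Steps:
$I{\left(Y \right)} = - \frac{Y}{7}$
$p{\left(K,P \right)} = 21 - K - 562 K P$ ($p{\left(K,P \right)} = - 562 K P - \left(-21 + K\right) = 21 - K - 562 K P$)
$g{\left(A,S \right)} = -100$
$\left(I{\left(436 \right)} + g{\left(B,2 \right)}\right) + p{\left(4 + 3 s{\left(-1,-2 \right)},-538 \right)} = \left(\left(- \frac{1}{7}\right) 436 - 100\right) - \left(-17 - 6 + 562 \left(4 + 3 \left(-2\right)\right) \left(-538\right)\right) = \left(- \frac{436}{7} - 100\right) - \left(-23 + 562 \left(4 - 6\right) \left(-538\right)\right) = - \frac{1136}{7} - \left(-23 + 604712\right) = - \frac{1136}{7} + \left(21 + 2 - 604712\right) = - \frac{1136}{7} - 604689 = - \frac{4233959}{7}$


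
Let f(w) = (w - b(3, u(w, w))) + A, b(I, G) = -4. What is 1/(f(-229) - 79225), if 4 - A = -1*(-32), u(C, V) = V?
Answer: -1/79478 ≈ -1.2582e-5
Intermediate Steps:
A = -28 (A = 4 - (-1)*(-32) = 4 - 1*32 = 4 - 32 = -28)
f(w) = -24 + w (f(w) = (w - 1*(-4)) - 28 = (w + 4) - 28 = (4 + w) - 28 = -24 + w)
1/(f(-229) - 79225) = 1/((-24 - 229) - 79225) = 1/(-253 - 79225) = 1/(-79478) = -1/79478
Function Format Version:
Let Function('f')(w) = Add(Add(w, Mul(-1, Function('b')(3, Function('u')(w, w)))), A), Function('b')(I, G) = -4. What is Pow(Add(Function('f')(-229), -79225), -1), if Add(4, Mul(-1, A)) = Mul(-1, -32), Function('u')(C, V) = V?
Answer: Rational(-1, 79478) ≈ -1.2582e-5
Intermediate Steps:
A = -28 (A = Add(4, Mul(-1, Mul(-1, -32))) = Add(4, Mul(-1, 32)) = Add(4, -32) = -28)
Function('f')(w) = Add(-24, w) (Function('f')(w) = Add(Add(w, Mul(-1, -4)), -28) = Add(Add(w, 4), -28) = Add(Add(4, w), -28) = Add(-24, w))
Pow(Add(Function('f')(-229), -79225), -1) = Pow(Add(Add(-24, -229), -79225), -1) = Pow(Add(-253, -79225), -1) = Pow(-79478, -1) = Rational(-1, 79478)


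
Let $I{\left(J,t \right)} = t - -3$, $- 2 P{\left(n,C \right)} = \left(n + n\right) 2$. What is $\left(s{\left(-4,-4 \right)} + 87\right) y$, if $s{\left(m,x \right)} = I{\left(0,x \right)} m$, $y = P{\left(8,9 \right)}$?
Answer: $-1456$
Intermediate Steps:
$P{\left(n,C \right)} = - 2 n$ ($P{\left(n,C \right)} = - \frac{\left(n + n\right) 2}{2} = - \frac{2 n 2}{2} = - \frac{4 n}{2} = - 2 n$)
$I{\left(J,t \right)} = 3 + t$ ($I{\left(J,t \right)} = t + 3 = 3 + t$)
$y = -16$ ($y = \left(-2\right) 8 = -16$)
$s{\left(m,x \right)} = m \left(3 + x\right)$ ($s{\left(m,x \right)} = \left(3 + x\right) m = m \left(3 + x\right)$)
$\left(s{\left(-4,-4 \right)} + 87\right) y = \left(- 4 \left(3 - 4\right) + 87\right) \left(-16\right) = \left(\left(-4\right) \left(-1\right) + 87\right) \left(-16\right) = \left(4 + 87\right) \left(-16\right) = 91 \left(-16\right) = -1456$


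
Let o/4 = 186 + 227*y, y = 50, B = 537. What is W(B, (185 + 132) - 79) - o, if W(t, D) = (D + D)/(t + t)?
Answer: -24779090/537 ≈ -46144.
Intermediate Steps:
W(t, D) = D/t (W(t, D) = (2*D)/((2*t)) = (2*D)*(1/(2*t)) = D/t)
o = 46144 (o = 4*(186 + 227*50) = 4*(186 + 11350) = 4*11536 = 46144)
W(B, (185 + 132) - 79) - o = ((185 + 132) - 79)/537 - 1*46144 = (317 - 79)*(1/537) - 46144 = 238*(1/537) - 46144 = 238/537 - 46144 = -24779090/537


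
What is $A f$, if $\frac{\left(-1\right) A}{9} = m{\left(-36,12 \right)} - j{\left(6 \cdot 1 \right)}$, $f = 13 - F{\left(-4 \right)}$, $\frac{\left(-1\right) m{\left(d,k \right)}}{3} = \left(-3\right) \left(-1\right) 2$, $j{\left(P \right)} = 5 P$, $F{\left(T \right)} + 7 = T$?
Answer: $10368$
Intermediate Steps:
$F{\left(T \right)} = -7 + T$
$m{\left(d,k \right)} = -18$ ($m{\left(d,k \right)} = - 3 \left(-3\right) \left(-1\right) 2 = - 3 \cdot 3 \cdot 2 = \left(-3\right) 6 = -18$)
$f = 24$ ($f = 13 - \left(-7 - 4\right) = 13 - -11 = 13 + 11 = 24$)
$A = 432$ ($A = - 9 \left(-18 - 5 \cdot 6 \cdot 1\right) = - 9 \left(-18 - 5 \cdot 6\right) = - 9 \left(-18 - 30\right) = \left(-9\right) \left(-48\right) = 432$)
$A f = 432 \cdot 24 = 10368$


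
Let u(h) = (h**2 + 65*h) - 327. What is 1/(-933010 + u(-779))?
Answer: -1/377131 ≈ -2.6516e-6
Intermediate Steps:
u(h) = -327 + h**2 + 65*h
1/(-933010 + u(-779)) = 1/(-933010 + (-327 + (-779)**2 + 65*(-779))) = 1/(-933010 + (-327 + 606841 - 50635)) = 1/(-933010 + 555879) = 1/(-377131) = -1/377131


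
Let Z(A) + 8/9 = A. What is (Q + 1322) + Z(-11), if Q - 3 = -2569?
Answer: -11303/9 ≈ -1255.9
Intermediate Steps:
Q = -2566 (Q = 3 - 2569 = -2566)
Z(A) = -8/9 + A
(Q + 1322) + Z(-11) = (-2566 + 1322) + (-8/9 - 11) = -1244 - 107/9 = -11303/9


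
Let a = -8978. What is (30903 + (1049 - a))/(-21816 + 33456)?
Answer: 4093/1164 ≈ 3.5163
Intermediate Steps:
(30903 + (1049 - a))/(-21816 + 33456) = (30903 + (1049 - 1*(-8978)))/(-21816 + 33456) = (30903 + (1049 + 8978))/11640 = (30903 + 10027)*(1/11640) = 40930*(1/11640) = 4093/1164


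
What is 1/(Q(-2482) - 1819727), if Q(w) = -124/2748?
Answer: -687/1250152480 ≈ -5.4953e-7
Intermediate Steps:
Q(w) = -31/687 (Q(w) = -124*1/2748 = -31/687)
1/(Q(-2482) - 1819727) = 1/(-31/687 - 1819727) = 1/(-1250152480/687) = -687/1250152480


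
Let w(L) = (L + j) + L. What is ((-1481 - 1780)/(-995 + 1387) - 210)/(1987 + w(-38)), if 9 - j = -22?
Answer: -85581/761264 ≈ -0.11242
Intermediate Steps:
j = 31 (j = 9 - 1*(-22) = 9 + 22 = 31)
w(L) = 31 + 2*L (w(L) = (L + 31) + L = (31 + L) + L = 31 + 2*L)
((-1481 - 1780)/(-995 + 1387) - 210)/(1987 + w(-38)) = ((-1481 - 1780)/(-995 + 1387) - 210)/(1987 + (31 + 2*(-38))) = (-3261/392 - 210)/(1987 + (31 - 76)) = (-3261*1/392 - 210)/(1987 - 45) = (-3261/392 - 210)/1942 = -85581/392*1/1942 = -85581/761264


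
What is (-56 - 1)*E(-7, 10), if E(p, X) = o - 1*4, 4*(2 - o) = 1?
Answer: 513/4 ≈ 128.25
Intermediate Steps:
o = 7/4 (o = 2 - ¼*1 = 2 - ¼ = 7/4 ≈ 1.7500)
E(p, X) = -9/4 (E(p, X) = 7/4 - 1*4 = 7/4 - 4 = -9/4)
(-56 - 1)*E(-7, 10) = (-56 - 1)*(-9/4) = -57*(-9/4) = 513/4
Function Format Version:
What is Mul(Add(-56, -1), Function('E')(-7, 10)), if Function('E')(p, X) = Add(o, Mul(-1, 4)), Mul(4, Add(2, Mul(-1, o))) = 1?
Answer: Rational(513, 4) ≈ 128.25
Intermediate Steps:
o = Rational(7, 4) (o = Add(2, Mul(Rational(-1, 4), 1)) = Add(2, Rational(-1, 4)) = Rational(7, 4) ≈ 1.7500)
Function('E')(p, X) = Rational(-9, 4) (Function('E')(p, X) = Add(Rational(7, 4), Mul(-1, 4)) = Add(Rational(7, 4), -4) = Rational(-9, 4))
Mul(Add(-56, -1), Function('E')(-7, 10)) = Mul(Add(-56, -1), Rational(-9, 4)) = Mul(-57, Rational(-9, 4)) = Rational(513, 4)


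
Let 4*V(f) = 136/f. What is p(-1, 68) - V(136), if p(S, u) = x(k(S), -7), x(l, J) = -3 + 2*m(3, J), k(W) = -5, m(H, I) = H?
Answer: 11/4 ≈ 2.7500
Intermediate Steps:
x(l, J) = 3 (x(l, J) = -3 + 2*3 = -3 + 6 = 3)
p(S, u) = 3
V(f) = 34/f (V(f) = (136/f)/4 = 34/f)
p(-1, 68) - V(136) = 3 - 34/136 = 3 - 1*¼ = 3 - ¼ = 11/4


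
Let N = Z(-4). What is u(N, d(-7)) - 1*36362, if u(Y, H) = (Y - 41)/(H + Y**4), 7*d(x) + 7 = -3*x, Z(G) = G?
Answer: -3127147/86 ≈ -36362.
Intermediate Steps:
d(x) = -1 - 3*x/7 (d(x) = -1 + (-3*x)/7 = -1 - 3*x/7)
N = -4
u(Y, H) = (-41 + Y)/(H + Y**4)
u(N, d(-7)) - 1*36362 = (-41 - 4)/((-1 - 3/7*(-7)) + (-4)**4) - 1*36362 = -45/((-1 + 3) + 256) - 36362 = -45/(2 + 256) - 36362 = -45/258 - 36362 = (1/258)*(-45) - 36362 = -15/86 - 36362 = -3127147/86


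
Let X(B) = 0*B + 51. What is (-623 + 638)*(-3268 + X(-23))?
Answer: -48255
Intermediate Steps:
X(B) = 51 (X(B) = 0 + 51 = 51)
(-623 + 638)*(-3268 + X(-23)) = (-623 + 638)*(-3268 + 51) = 15*(-3217) = -48255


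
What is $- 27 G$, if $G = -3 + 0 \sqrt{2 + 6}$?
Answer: $81$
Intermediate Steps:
$G = -3$ ($G = -3 + 0 \sqrt{8} = -3 + 0 \cdot 2 \sqrt{2} = -3 + 0 = -3$)
$- 27 G = \left(-27\right) \left(-3\right) = 81$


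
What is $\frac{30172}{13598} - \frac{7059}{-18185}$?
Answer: $\frac{322333051}{123639815} \approx 2.607$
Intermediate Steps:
$\frac{30172}{13598} - \frac{7059}{-18185} = 30172 \cdot \frac{1}{13598} - - \frac{7059}{18185} = \frac{15086}{6799} + \frac{7059}{18185} = \frac{322333051}{123639815}$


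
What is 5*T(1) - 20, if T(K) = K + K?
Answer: -10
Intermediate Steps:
T(K) = 2*K
5*T(1) - 20 = 5*(2*1) - 20 = 5*2 - 20 = 10 - 20 = -10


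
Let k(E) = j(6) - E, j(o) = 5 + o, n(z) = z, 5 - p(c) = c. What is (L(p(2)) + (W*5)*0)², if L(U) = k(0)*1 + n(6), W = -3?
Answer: 289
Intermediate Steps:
p(c) = 5 - c
k(E) = 11 - E (k(E) = (5 + 6) - E = 11 - E)
L(U) = 17 (L(U) = (11 - 1*0)*1 + 6 = (11 + 0)*1 + 6 = 11*1 + 6 = 11 + 6 = 17)
(L(p(2)) + (W*5)*0)² = (17 - 3*5*0)² = (17 - 15*0)² = (17 + 0)² = 17² = 289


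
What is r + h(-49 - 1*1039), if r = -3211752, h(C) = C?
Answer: -3212840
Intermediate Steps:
r + h(-49 - 1*1039) = -3211752 + (-49 - 1*1039) = -3211752 + (-49 - 1039) = -3211752 - 1088 = -3212840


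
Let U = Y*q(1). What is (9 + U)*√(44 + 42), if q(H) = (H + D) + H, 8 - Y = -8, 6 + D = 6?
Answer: 41*√86 ≈ 380.22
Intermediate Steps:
D = 0 (D = -6 + 6 = 0)
Y = 16 (Y = 8 - 1*(-8) = 8 + 8 = 16)
q(H) = 2*H (q(H) = (H + 0) + H = H + H = 2*H)
U = 32 (U = 16*(2*1) = 16*2 = 32)
(9 + U)*√(44 + 42) = (9 + 32)*√(44 + 42) = 41*√86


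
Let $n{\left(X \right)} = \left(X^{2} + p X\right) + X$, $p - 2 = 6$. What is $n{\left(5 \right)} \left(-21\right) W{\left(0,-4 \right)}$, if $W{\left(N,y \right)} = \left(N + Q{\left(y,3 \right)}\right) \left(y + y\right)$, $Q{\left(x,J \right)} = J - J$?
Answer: $0$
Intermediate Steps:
$Q{\left(x,J \right)} = 0$
$W{\left(N,y \right)} = 2 N y$ ($W{\left(N,y \right)} = \left(N + 0\right) \left(y + y\right) = N 2 y = 2 N y$)
$p = 8$ ($p = 2 + 6 = 8$)
$n{\left(X \right)} = X^{2} + 9 X$ ($n{\left(X \right)} = \left(X^{2} + 8 X\right) + X = X^{2} + 9 X$)
$n{\left(5 \right)} \left(-21\right) W{\left(0,-4 \right)} = 5 \left(9 + 5\right) \left(-21\right) 2 \cdot 0 \left(-4\right) = 5 \cdot 14 \left(-21\right) 0 = 70 \left(-21\right) 0 = \left(-1470\right) 0 = 0$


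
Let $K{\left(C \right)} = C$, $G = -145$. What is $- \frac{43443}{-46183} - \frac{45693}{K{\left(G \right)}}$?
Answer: $\frac{2116539054}{6696535} \approx 316.06$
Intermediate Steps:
$- \frac{43443}{-46183} - \frac{45693}{K{\left(G \right)}} = - \frac{43443}{-46183} - \frac{45693}{-145} = \left(-43443\right) \left(- \frac{1}{46183}\right) - - \frac{45693}{145} = \frac{43443}{46183} + \frac{45693}{145} = \frac{2116539054}{6696535}$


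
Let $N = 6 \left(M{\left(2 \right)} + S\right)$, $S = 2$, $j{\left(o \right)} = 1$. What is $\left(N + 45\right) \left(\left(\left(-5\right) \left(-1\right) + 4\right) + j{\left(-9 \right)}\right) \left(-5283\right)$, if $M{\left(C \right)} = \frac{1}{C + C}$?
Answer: $-3090555$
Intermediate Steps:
$M{\left(C \right)} = \frac{1}{2 C}$
$N = \frac{27}{2}$ ($N = 6 \left(\frac{1}{2 \cdot 2} + 2\right) = 6 \left(\frac{1}{2} \cdot \frac{1}{2} + 2\right) = 6 \left(\frac{1}{4} + 2\right) = 6 \cdot \frac{9}{4} = \frac{27}{2} \approx 13.5$)
$\left(N + 45\right) \left(\left(\left(-5\right) \left(-1\right) + 4\right) + j{\left(-9 \right)}\right) \left(-5283\right) = \left(\frac{27}{2} + 45\right) \left(\left(\left(-5\right) \left(-1\right) + 4\right) + 1\right) \left(-5283\right) = \frac{117 \left(\left(5 + 4\right) + 1\right)}{2} \left(-5283\right) = \frac{117 \left(9 + 1\right)}{2} \left(-5283\right) = \frac{117}{2} \cdot 10 \left(-5283\right) = 585 \left(-5283\right) = -3090555$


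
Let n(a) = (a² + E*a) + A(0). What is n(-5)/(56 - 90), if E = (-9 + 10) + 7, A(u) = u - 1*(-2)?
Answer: 13/34 ≈ 0.38235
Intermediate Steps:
A(u) = 2 + u (A(u) = u + 2 = 2 + u)
E = 8 (E = 1 + 7 = 8)
n(a) = 2 + a² + 8*a (n(a) = (a² + 8*a) + (2 + 0) = (a² + 8*a) + 2 = 2 + a² + 8*a)
n(-5)/(56 - 90) = (2 + (-5)² + 8*(-5))/(56 - 90) = (2 + 25 - 40)/(-34) = -13*(-1/34) = 13/34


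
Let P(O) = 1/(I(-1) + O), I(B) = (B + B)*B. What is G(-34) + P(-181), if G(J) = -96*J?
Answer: 584255/179 ≈ 3264.0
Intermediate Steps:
I(B) = 2*B² (I(B) = (2*B)*B = 2*B²)
P(O) = 1/(2 + O) (P(O) = 1/(2*(-1)² + O) = 1/(2*1 + O) = 1/(2 + O))
G(-34) + P(-181) = -96*(-34) + 1/(2 - 181) = 3264 + 1/(-179) = 3264 - 1/179 = 584255/179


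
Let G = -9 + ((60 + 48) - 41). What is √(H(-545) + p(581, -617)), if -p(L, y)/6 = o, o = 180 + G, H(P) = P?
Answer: I*√1973 ≈ 44.418*I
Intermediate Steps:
G = 58 (G = -9 + (108 - 41) = -9 + 67 = 58)
o = 238 (o = 180 + 58 = 238)
p(L, y) = -1428 (p(L, y) = -6*238 = -1428)
√(H(-545) + p(581, -617)) = √(-545 - 1428) = √(-1973) = I*√1973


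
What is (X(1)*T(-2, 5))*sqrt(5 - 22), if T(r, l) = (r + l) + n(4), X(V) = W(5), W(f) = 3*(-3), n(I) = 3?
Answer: -54*I*sqrt(17) ≈ -222.65*I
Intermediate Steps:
W(f) = -9
X(V) = -9
T(r, l) = 3 + l + r (T(r, l) = (r + l) + 3 = (l + r) + 3 = 3 + l + r)
(X(1)*T(-2, 5))*sqrt(5 - 22) = (-9*(3 + 5 - 2))*sqrt(5 - 22) = (-9*6)*sqrt(-17) = -54*I*sqrt(17)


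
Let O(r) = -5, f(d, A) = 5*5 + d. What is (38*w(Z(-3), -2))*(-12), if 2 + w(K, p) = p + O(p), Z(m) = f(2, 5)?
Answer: 4104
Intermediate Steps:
f(d, A) = 25 + d
Z(m) = 27 (Z(m) = 25 + 2 = 27)
w(K, p) = -7 + p (w(K, p) = -2 + (p - 5) = -2 + (-5 + p) = -7 + p)
(38*w(Z(-3), -2))*(-12) = (38*(-7 - 2))*(-12) = (38*(-9))*(-12) = -342*(-12) = 4104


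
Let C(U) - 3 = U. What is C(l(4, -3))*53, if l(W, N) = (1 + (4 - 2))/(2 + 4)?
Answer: 371/2 ≈ 185.50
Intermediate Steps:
l(W, N) = ½ (l(W, N) = (1 + 2)/6 = 3*(⅙) = ½)
C(U) = 3 + U
C(l(4, -3))*53 = (3 + ½)*53 = (7/2)*53 = 371/2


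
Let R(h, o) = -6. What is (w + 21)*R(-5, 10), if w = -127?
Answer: 636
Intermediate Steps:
(w + 21)*R(-5, 10) = (-127 + 21)*(-6) = -106*(-6) = 636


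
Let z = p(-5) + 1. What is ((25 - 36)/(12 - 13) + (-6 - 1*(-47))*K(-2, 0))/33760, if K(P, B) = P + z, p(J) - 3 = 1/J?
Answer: 53/21100 ≈ 0.0025118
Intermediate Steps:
p(J) = 3 + 1/J
z = 19/5 (z = (3 + 1/(-5)) + 1 = (3 - ⅕) + 1 = 14/5 + 1 = 19/5 ≈ 3.8000)
K(P, B) = 19/5 + P (K(P, B) = P + 19/5 = 19/5 + P)
((25 - 36)/(12 - 13) + (-6 - 1*(-47))*K(-2, 0))/33760 = ((25 - 36)/(12 - 13) + (-6 - 1*(-47))*(19/5 - 2))/33760 = (-11/(-1) + (-6 + 47)*(9/5))*(1/33760) = (-11*(-1) + 41*(9/5))*(1/33760) = (11 + 369/5)*(1/33760) = (424/5)*(1/33760) = 53/21100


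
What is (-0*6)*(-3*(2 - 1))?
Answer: 0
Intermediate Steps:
(-0*6)*(-3*(2 - 1)) = (-1*0)*(-3*1) = 0*(-3) = 0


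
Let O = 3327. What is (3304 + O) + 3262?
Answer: 9893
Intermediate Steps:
(3304 + O) + 3262 = (3304 + 3327) + 3262 = 6631 + 3262 = 9893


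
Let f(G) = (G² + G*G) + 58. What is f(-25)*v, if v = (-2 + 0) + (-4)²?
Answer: 18312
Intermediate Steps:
f(G) = 58 + 2*G² (f(G) = (G² + G²) + 58 = 2*G² + 58 = 58 + 2*G²)
v = 14 (v = -2 + 16 = 14)
f(-25)*v = (58 + 2*(-25)²)*14 = (58 + 2*625)*14 = (58 + 1250)*14 = 1308*14 = 18312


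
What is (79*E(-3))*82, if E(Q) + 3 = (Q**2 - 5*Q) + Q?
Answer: 116604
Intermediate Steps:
E(Q) = -3 + Q**2 - 4*Q (E(Q) = -3 + ((Q**2 - 5*Q) + Q) = -3 + (Q**2 - 4*Q) = -3 + Q**2 - 4*Q)
(79*E(-3))*82 = (79*(-3 + (-3)**2 - 4*(-3)))*82 = (79*(-3 + 9 + 12))*82 = (79*18)*82 = 1422*82 = 116604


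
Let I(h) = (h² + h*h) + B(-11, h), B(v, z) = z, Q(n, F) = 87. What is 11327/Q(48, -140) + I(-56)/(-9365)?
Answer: 105536563/814755 ≈ 129.53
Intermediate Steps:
I(h) = h + 2*h² (I(h) = (h² + h*h) + h = (h² + h²) + h = 2*h² + h = h + 2*h²)
11327/Q(48, -140) + I(-56)/(-9365) = 11327/87 - 56*(1 + 2*(-56))/(-9365) = 11327*(1/87) - 56*(1 - 112)*(-1/9365) = 11327/87 - 56*(-111)*(-1/9365) = 11327/87 + 6216*(-1/9365) = 11327/87 - 6216/9365 = 105536563/814755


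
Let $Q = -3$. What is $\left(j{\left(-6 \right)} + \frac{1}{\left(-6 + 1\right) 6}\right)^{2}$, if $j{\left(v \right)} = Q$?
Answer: $\frac{8281}{900} \approx 9.2011$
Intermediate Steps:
$j{\left(v \right)} = -3$
$\left(j{\left(-6 \right)} + \frac{1}{\left(-6 + 1\right) 6}\right)^{2} = \left(-3 + \frac{1}{\left(-6 + 1\right) 6}\right)^{2} = \left(-3 + \frac{1}{\left(-5\right) 6}\right)^{2} = \left(-3 + \frac{1}{-30}\right)^{2} = \left(-3 - \frac{1}{30}\right)^{2} = \left(- \frac{91}{30}\right)^{2} = \frac{8281}{900}$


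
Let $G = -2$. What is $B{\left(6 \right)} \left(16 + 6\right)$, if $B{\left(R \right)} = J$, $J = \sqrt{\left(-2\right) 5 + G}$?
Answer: $44 i \sqrt{3} \approx 76.21 i$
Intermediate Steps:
$J = 2 i \sqrt{3}$ ($J = \sqrt{\left(-2\right) 5 - 2} = \sqrt{-10 - 2} = \sqrt{-12} = 2 i \sqrt{3} \approx 3.4641 i$)
$B{\left(R \right)} = 2 i \sqrt{3}$
$B{\left(6 \right)} \left(16 + 6\right) = 2 i \sqrt{3} \left(16 + 6\right) = 2 i \sqrt{3} \cdot 22 = 44 i \sqrt{3}$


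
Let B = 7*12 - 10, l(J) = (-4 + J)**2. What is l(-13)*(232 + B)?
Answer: 88434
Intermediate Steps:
B = 74 (B = 84 - 10 = 74)
l(-13)*(232 + B) = (-4 - 13)**2*(232 + 74) = (-17)**2*306 = 289*306 = 88434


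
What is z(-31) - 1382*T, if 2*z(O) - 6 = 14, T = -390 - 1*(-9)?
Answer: 526552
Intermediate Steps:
T = -381 (T = -390 + 9 = -381)
z(O) = 10 (z(O) = 3 + (½)*14 = 3 + 7 = 10)
z(-31) - 1382*T = 10 - 1382*(-381) = 10 + 526542 = 526552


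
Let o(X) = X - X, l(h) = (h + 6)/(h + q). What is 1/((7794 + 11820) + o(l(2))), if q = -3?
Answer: 1/19614 ≈ 5.0984e-5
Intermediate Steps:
l(h) = (6 + h)/(-3 + h) (l(h) = (h + 6)/(h - 3) = (6 + h)/(-3 + h))
o(X) = 0
1/((7794 + 11820) + o(l(2))) = 1/((7794 + 11820) + 0) = 1/(19614 + 0) = 1/19614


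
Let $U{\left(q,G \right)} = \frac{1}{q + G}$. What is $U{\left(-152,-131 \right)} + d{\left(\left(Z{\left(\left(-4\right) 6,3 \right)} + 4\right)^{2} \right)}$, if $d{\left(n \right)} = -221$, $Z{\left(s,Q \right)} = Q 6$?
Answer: $- \frac{62544}{283} \approx -221.0$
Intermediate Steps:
$Z{\left(s,Q \right)} = 6 Q$
$U{\left(q,G \right)} = \frac{1}{G + q}$
$U{\left(-152,-131 \right)} + d{\left(\left(Z{\left(\left(-4\right) 6,3 \right)} + 4\right)^{2} \right)} = \frac{1}{-131 - 152} - 221 = \frac{1}{-283} - 221 = - \frac{1}{283} - 221 = - \frac{62544}{283}$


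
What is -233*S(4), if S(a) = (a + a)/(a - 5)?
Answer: 1864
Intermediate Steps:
S(a) = 2*a/(-5 + a) (S(a) = (2*a)/(-5 + a) = 2*a/(-5 + a))
-233*S(4) = -466*4/(-5 + 4) = -466*4/(-1) = -466*4*(-1) = -233*(-8) = 1864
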